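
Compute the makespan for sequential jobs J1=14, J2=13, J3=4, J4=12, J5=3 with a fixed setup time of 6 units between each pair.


Makespan = Σ processing + (n-1) × setup
= (14 + 13 + 4 + 12 + 3) + (5-1)×6
= 46 + 24
= 70 time units


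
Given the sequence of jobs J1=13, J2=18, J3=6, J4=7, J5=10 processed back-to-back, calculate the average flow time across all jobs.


Completion times:
  J1: completes at 13
  J2: completes at 31
  J3: completes at 37
  J4: completes at 44
  J5: completes at 54
Sum = 179
Average = 179/5
= 35.80


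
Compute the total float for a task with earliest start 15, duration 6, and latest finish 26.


EF = ES + duration = 15 + 6 = 21
LS = LF - duration = 26 - 6 = 20
Total Float = LF - EF = 26 - 21
(or LS - ES = 20 - 15)
= 5


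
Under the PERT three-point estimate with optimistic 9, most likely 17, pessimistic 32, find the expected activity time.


te = (o + 4m + p) / 6
= (9 + 4×17 + 32) / 6
= (9 + 68 + 32) / 6
= 109 / 6
= 18.17


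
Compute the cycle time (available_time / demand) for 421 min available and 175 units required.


Cycle time = available time / demand
= 421 / 175
= 2.41 min/unit


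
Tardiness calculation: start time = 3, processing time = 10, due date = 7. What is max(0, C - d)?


Completion = start + processing = 3 + 10 = 13
Tardiness = max(0, C - d) = max(0, 13 - 7)
= max(0, 6)
= 6


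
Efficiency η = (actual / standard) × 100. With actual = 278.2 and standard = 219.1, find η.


Efficiency = (actual / standard) × 100
= (278.2 / 219.1) × 100
= 127.0%


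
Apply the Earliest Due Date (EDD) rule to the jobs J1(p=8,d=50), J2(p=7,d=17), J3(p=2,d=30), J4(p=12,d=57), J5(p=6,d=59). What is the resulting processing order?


EDD: sort by earliest due date
  J2: d=17, p=7
  J3: d=30, p=2
  J1: d=50, p=8
  J4: d=57, p=12
  J5: d=59, p=6
Order: J2 → J3 → J1 → J4 → J5


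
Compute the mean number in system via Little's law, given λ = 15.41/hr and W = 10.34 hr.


Little's law: L = λ × W
= 15.41 × 10.34
= 159.34


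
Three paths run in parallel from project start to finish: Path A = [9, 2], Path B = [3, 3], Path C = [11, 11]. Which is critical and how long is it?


Path A: 9 + 2 = 11
Path B: 3 + 3 = 6
Path C: 11 + 11 = 22
Critical path = longest = max(11, 6, 22)
= 22 (Path C)


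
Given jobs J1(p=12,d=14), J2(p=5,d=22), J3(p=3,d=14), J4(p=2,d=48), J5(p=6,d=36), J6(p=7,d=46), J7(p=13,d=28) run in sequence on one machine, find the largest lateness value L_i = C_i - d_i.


Lateness per job (L = C - d):
  J1: C=12, d=14, L=-2
  J2: C=17, d=22, L=-5
  J3: C=20, d=14, L=6
  J4: C=22, d=48, L=-26
  J5: C=28, d=36, L=-8
  J6: C=35, d=46, L=-11
  J7: C=48, d=28, L=20
Lmax = max(-2, -5, 6, -26, -8, -11, 20)
= 20


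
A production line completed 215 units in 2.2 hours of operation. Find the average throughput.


Throughput = units / time
= 215 / 2.2
= 97.7 units/hour


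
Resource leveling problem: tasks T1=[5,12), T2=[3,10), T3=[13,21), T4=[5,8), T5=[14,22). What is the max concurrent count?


Check each time point for overlaps:
  t=5: 3 tasks active (T1, T2, T4)
Max concurrent = 3


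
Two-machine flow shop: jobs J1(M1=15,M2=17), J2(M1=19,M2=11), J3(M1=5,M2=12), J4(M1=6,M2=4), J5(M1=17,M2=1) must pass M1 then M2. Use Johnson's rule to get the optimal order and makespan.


Johnson's rule:
Group 1 (M1≤M2, sort by M1): ['J3', 'J1']
Group 2 (M1>M2, sort desc M2): ['J2', 'J4', 'J5']
Sequence: J3 → J1 → J2 → J4 → J5
Makespan calculation:
  J3: M1 done=5, M2 done=17
  J1: M1 done=20, M2 done=37
  J2: M1 done=39, M2 done=50
  J4: M1 done=45, M2 done=54
  J5: M1 done=62, M2 done=63
= Sequence: J3 → J1 → J2 → J4 → J5, Makespan: 63


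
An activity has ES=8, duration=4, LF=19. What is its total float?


EF = ES + duration = 8 + 4 = 12
LS = LF - duration = 19 - 4 = 15
Total Float = LF - EF = 19 - 12
(or LS - ES = 15 - 8)
= 7


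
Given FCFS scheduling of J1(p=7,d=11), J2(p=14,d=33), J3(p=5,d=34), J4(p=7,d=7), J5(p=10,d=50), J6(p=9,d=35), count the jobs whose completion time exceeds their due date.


Completion vs due date:
  J1: C=7, d=11 → on time
  J2: C=21, d=33 → on time
  J3: C=26, d=34 → on time
  J4: C=33, d=7 → TARDY
  J5: C=43, d=50 → on time
  J6: C=52, d=35 → TARDY
Tardy jobs: J4, J6
Count = 2


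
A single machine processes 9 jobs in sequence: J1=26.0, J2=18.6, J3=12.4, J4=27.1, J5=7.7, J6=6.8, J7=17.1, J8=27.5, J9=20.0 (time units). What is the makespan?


Sequential makespan: sum all processing times
= 26.0 + 18.6 + 12.4 + 27.1 + 7.7 + 6.8 + 17.1 + 27.5 + 20.0
= 163.2 time units


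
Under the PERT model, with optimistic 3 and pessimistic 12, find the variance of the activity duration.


σ² = ((p - o) / 6)² = (p - o)² / 36
= (12 - 3)² / 36
= 9² / 36
= 81 / 36
= 2.2500


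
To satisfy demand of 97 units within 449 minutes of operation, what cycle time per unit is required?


Cycle time = available time / demand
= 449 / 97
= 4.63 min/unit


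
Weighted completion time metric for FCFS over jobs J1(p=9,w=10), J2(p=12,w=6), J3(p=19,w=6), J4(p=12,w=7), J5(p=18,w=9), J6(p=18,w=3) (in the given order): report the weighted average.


Completion times:
  J1: C=9, w×C=10×9=90
  J2: C=21, w×C=6×21=126
  J3: C=40, w×C=6×40=240
  J4: C=52, w×C=7×52=364
  J5: C=70, w×C=9×70=630
  J6: C=88, w×C=3×88=264
Sum w×C = 1714
Sum w = 41
Weighted avg = 1714/41
= 41.80


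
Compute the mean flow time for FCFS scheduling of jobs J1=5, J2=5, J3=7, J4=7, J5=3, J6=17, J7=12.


Completion times:
  J1: completes at 5
  J2: completes at 10
  J3: completes at 17
  J4: completes at 24
  J5: completes at 27
  J6: completes at 44
  J7: completes at 56
Sum = 183
Average = 183/7
= 26.14


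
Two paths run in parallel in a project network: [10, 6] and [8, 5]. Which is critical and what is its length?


Path A: 10 + 6 = 16
Path B: 8 + 5 = 13
Critical path = longest = max(16, 13)
= 16 (Path A)


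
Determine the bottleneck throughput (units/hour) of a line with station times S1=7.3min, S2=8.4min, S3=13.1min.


Bottleneck = longest station time
Station times: [7.3, 8.4, 13.1]
Max = 13.1 min
Rate = 60 / 13.1
= 4.58 units/hour (bottleneck: 13.1min)


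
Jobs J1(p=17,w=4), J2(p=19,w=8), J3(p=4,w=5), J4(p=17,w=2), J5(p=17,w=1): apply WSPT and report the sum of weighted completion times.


WSPT order (by p/w): J3 → J2 → J1 → J4 → J5
  J3: C=4, w·C=5×4=20
  J2: C=23, w·C=8×23=184
  J1: C=40, w·C=4×40=160
  J4: C=57, w·C=2×57=114
  J5: C=74, w·C=1×74=74
Σ w·C = 552
= 552


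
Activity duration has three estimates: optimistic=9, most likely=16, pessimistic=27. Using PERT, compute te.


te = (o + 4m + p) / 6
= (9 + 4×16 + 27) / 6
= (9 + 64 + 27) / 6
= 100 / 6
= 16.67


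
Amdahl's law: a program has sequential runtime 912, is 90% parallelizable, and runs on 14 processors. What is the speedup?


Amdahl's law: T_p = T × ((1-p) + p/N)
= 912 × ((1-0.9) + 0.9/14)
= 912 × (0.10 + 0.0643)
= 912 × 0.1643
= 149.83
Speedup = 912/149.83
= 6.09×


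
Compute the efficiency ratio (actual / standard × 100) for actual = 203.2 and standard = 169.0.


Efficiency = (actual / standard) × 100
= (203.2 / 169.0) × 100
= 120.2%


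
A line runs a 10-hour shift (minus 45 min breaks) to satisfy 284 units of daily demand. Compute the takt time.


Available = 10×60 - 45 = 555 min
Takt time = 555 / 284
= 1.95 min/unit


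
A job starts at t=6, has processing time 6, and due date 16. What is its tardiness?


Completion = start + processing = 6 + 6 = 12
Tardiness = max(0, C - d) = max(0, 12 - 16)
= max(0, -4)
= 0


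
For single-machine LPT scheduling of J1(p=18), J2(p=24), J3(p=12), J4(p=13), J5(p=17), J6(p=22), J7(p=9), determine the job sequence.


LPT: sort by longest processing time first
  J2: p=24
  J6: p=22
  J1: p=18
  J5: p=17
  J4: p=13
  J3: p=12
  J7: p=9
Order: J2 → J6 → J1 → J5 → J4 → J3 → J7


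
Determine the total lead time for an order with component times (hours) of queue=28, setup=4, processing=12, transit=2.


Lead time = queue + setup + processing + transit
= 28 + 4 + 12 + 2
= 46 hours


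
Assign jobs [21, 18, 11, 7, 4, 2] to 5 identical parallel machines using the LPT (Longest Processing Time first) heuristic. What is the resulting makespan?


Jobs (LPT sorted): [21, 18, 11, 7, 4, 2]
Machines: 5
  J=21 → Machine 1 (load: 0+21=21)
  J=18 → Machine 2 (load: 0+18=18)
  J=11 → Machine 3 (load: 0+11=11)
  J=7 → Machine 4 (load: 0+7=7)
  J=4 → Machine 5 (load: 0+4=4)
  J=2 → Machine 5 (load: 4+2=6)
Machine loads: [21, 18, 11, 7, 6]
Makespan = max = 21 time units


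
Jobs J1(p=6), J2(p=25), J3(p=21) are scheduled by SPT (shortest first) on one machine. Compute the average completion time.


SPT order: J1 → J3 → J2
Completion times:
  J1: C=6
  J3: C=27
  J2: C=52
Sum = 85, n = 3
Mean flow = 85/3
= 28.33


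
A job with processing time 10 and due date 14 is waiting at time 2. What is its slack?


Slack = due - current_time - processing
= 14 - 2 - 10
= 2


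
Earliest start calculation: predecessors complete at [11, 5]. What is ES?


ES = max of all predecessor completion times
Predecessors: [11, 5]
ES = max(11, 5)
= 11


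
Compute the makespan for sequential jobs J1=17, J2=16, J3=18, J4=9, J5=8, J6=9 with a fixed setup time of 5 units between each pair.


Makespan = Σ processing + (n-1) × setup
= (17 + 16 + 18 + 9 + 8 + 9) + (6-1)×5
= 77 + 25
= 102 time units


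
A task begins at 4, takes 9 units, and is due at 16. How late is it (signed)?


Completion = 4 + 9 = 13
Lateness = C - d = 13 - 16
= -3


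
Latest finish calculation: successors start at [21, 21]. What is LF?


LF = min of all successor start times
Successors start at: [21, 21]
LF = min(21, 21)
= 21


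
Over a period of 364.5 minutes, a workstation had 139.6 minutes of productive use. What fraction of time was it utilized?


Utilization = busy / total × 100
= 139.6 / 364.5 × 100
= 38.3%


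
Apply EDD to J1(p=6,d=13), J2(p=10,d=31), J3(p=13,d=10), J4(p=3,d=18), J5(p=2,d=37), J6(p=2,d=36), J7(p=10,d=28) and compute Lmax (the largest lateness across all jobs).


EDD order: J3 → J1 → J4 → J7 → J2 → J6 → J5
Completion and lateness:
  J3: C=13, d=10, L=13-10=3
  J1: C=19, d=13, L=19-13=6
  J4: C=22, d=18, L=22-18=4
  J7: C=32, d=28, L=32-28=4
  J2: C=42, d=31, L=42-31=11
  J6: C=44, d=36, L=44-36=8
  J5: C=46, d=37, L=46-37=9
Lmax = max(3, 6, 4, 4, 11, 8, 9)
= 11


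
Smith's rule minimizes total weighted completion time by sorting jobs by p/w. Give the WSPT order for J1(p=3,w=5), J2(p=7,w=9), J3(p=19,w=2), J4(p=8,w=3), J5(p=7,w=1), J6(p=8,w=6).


WSPT (Smith's rule): sort by p/w ascending
  J1: p/w = 3/5 = 0.600
  J2: p/w = 7/9 = 0.778
  J6: p/w = 8/6 = 1.333
  J4: p/w = 8/3 = 2.667
  J5: p/w = 7/1 = 7.000
  J3: p/w = 19/2 = 9.500
Order: J1 → J2 → J6 → J4 → J5 → J3


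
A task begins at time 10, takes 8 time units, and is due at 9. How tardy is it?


Completion = start + processing = 10 + 8 = 18
Tardiness = max(0, C - d) = max(0, 18 - 9)
= max(0, 9)
= 9


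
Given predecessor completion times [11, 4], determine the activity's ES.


ES = max of all predecessor completion times
Predecessors: [11, 4]
ES = max(11, 4)
= 11


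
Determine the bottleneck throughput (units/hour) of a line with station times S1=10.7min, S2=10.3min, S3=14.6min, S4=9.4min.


Bottleneck = longest station time
Station times: [10.7, 10.3, 14.6, 9.4]
Max = 14.6 min
Rate = 60 / 14.6
= 4.11 units/hour (bottleneck: 14.6min)


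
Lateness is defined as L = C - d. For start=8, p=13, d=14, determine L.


Completion = 8 + 13 = 21
Lateness = C - d = 21 - 14
= 7


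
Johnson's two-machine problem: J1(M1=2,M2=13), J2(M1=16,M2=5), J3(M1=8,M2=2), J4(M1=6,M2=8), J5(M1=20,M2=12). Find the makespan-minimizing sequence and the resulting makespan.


Johnson's rule:
Group 1 (M1≤M2, sort by M1): ['J1', 'J4']
Group 2 (M1>M2, sort desc M2): ['J5', 'J2', 'J3']
Sequence: J1 → J4 → J5 → J2 → J3
Makespan calculation:
  J1: M1 done=2, M2 done=15
  J4: M1 done=8, M2 done=23
  J5: M1 done=28, M2 done=40
  J2: M1 done=44, M2 done=49
  J3: M1 done=52, M2 done=54
= Sequence: J1 → J4 → J5 → J2 → J3, Makespan: 54


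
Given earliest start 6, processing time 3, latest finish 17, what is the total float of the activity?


EF = ES + duration = 6 + 3 = 9
LS = LF - duration = 17 - 3 = 14
Total Float = LF - EF = 17 - 9
(or LS - ES = 14 - 6)
= 8


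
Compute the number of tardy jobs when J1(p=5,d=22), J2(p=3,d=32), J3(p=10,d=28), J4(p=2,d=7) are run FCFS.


Completion vs due date:
  J1: C=5, d=22 → on time
  J2: C=8, d=32 → on time
  J3: C=18, d=28 → on time
  J4: C=20, d=7 → TARDY
Tardy jobs: J4
Count = 1


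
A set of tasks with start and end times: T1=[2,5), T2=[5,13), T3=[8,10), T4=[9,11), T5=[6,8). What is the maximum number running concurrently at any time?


Check each time point for overlaps:
  t=9: 3 tasks active (T2, T3, T4)
Max concurrent = 3


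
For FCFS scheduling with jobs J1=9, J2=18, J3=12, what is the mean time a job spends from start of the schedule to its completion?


Completion times:
  J1: completes at 9
  J2: completes at 27
  J3: completes at 39
Sum = 75
Average = 75/3
= 25.00


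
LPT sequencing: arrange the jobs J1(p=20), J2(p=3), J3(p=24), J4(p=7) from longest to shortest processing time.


LPT: sort by longest processing time first
  J3: p=24
  J1: p=20
  J4: p=7
  J2: p=3
Order: J3 → J1 → J4 → J2


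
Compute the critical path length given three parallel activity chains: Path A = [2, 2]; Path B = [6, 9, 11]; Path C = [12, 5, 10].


Path A: 2 + 2 = 4
Path B: 6 + 9 + 11 = 26
Path C: 12 + 5 + 10 = 27
Critical path = longest = max(4, 26, 27)
= 27 (Path C)


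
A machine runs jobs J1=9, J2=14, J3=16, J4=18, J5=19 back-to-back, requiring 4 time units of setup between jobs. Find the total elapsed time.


Makespan = Σ processing + (n-1) × setup
= (9 + 14 + 16 + 18 + 19) + (5-1)×4
= 76 + 16
= 92 time units


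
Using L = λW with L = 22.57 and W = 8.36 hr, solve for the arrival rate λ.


Little's law: L = λW → λ = L / W
= 22.57 / 8.36
= 2.70 per hour


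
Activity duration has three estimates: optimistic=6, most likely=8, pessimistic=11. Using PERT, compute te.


te = (o + 4m + p) / 6
= (6 + 4×8 + 11) / 6
= (6 + 32 + 11) / 6
= 49 / 6
= 8.17


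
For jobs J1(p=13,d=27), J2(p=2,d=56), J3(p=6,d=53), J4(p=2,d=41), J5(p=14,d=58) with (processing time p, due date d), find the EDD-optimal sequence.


EDD: sort by earliest due date
  J1: d=27, p=13
  J4: d=41, p=2
  J3: d=53, p=6
  J2: d=56, p=2
  J5: d=58, p=14
Order: J1 → J4 → J3 → J2 → J5


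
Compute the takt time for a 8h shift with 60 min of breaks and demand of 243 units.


Available = 8×60 - 60 = 420 min
Takt time = 420 / 243
= 1.73 min/unit


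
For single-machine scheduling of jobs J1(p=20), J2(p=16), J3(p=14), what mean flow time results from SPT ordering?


SPT order: J3 → J2 → J1
Completion times:
  J3: C=14
  J2: C=30
  J1: C=50
Sum = 94, n = 3
Mean flow = 94/3
= 31.33


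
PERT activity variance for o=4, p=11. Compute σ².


σ² = ((p - o) / 6)² = (p - o)² / 36
= (11 - 4)² / 36
= 7² / 36
= 49 / 36
= 1.3611


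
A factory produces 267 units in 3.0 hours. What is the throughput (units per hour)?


Throughput = units / time
= 267 / 3.0
= 89.0 units/hour


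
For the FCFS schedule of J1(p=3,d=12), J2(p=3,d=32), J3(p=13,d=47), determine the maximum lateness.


Lateness per job (L = C - d):
  J1: C=3, d=12, L=-9
  J2: C=6, d=32, L=-26
  J3: C=19, d=47, L=-28
Lmax = max(-9, -26, -28)
= -9


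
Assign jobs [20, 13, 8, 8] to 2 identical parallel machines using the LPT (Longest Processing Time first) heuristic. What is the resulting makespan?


Jobs (LPT sorted): [20, 13, 8, 8]
Machines: 2
  J=20 → Machine 1 (load: 0+20=20)
  J=13 → Machine 2 (load: 0+13=13)
  J=8 → Machine 2 (load: 13+8=21)
  J=8 → Machine 1 (load: 20+8=28)
Machine loads: [28, 21]
Makespan = max = 28 time units


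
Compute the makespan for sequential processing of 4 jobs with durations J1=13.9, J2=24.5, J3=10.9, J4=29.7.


Sequential makespan: sum all processing times
= 13.9 + 24.5 + 10.9 + 29.7
= 79.0 time units


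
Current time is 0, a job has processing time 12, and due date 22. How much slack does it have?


Slack = due - current_time - processing
= 22 - 0 - 12
= 10


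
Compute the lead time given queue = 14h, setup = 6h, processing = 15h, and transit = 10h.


Lead time = queue + setup + processing + transit
= 14 + 6 + 15 + 10
= 45 hours


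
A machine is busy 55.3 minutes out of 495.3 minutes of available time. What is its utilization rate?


Utilization = busy / total × 100
= 55.3 / 495.3 × 100
= 11.2%


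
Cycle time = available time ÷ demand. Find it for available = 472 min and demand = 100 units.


Cycle time = available time / demand
= 472 / 100
= 4.72 min/unit


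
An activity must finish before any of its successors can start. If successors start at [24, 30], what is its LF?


LF = min of all successor start times
Successors start at: [24, 30]
LF = min(24, 30)
= 24


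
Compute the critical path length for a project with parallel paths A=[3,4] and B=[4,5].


Path A: 3 + 4 = 7
Path B: 4 + 5 = 9
Critical path = longest = max(7, 9)
= 9 (Path B)


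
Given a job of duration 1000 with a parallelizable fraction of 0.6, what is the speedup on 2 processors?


Amdahl's law: T_p = T × ((1-p) + p/N)
= 1000 × ((1-0.6) + 0.6/2)
= 1000 × (0.40 + 0.3000)
= 1000 × 0.7000
= 700.00
Speedup = 1000/700.00
= 1.43×


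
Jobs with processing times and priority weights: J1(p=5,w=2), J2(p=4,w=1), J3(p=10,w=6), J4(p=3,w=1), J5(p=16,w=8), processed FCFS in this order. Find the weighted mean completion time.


Completion times:
  J1: C=5, w×C=2×5=10
  J2: C=9, w×C=1×9=9
  J3: C=19, w×C=6×19=114
  J4: C=22, w×C=1×22=22
  J5: C=38, w×C=8×38=304
Sum w×C = 459
Sum w = 18
Weighted avg = 459/18
= 25.50


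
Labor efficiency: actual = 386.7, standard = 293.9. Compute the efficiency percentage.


Efficiency = (actual / standard) × 100
= (386.7 / 293.9) × 100
= 131.6%


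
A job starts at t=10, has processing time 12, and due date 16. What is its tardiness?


Completion = start + processing = 10 + 12 = 22
Tardiness = max(0, C - d) = max(0, 22 - 16)
= max(0, 6)
= 6


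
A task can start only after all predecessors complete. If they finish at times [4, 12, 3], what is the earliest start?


ES = max of all predecessor completion times
Predecessors: [4, 12, 3]
ES = max(4, 12, 3)
= 12


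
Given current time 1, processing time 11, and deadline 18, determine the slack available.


Slack = due - current_time - processing
= 18 - 1 - 11
= 6


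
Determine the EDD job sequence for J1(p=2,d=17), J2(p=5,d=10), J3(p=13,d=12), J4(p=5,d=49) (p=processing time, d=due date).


EDD: sort by earliest due date
  J2: d=10, p=5
  J3: d=12, p=13
  J1: d=17, p=2
  J4: d=49, p=5
Order: J2 → J3 → J1 → J4


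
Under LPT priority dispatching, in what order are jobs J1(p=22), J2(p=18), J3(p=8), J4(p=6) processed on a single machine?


LPT: sort by longest processing time first
  J1: p=22
  J2: p=18
  J3: p=8
  J4: p=6
Order: J1 → J2 → J3 → J4


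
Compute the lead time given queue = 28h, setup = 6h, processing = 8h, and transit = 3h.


Lead time = queue + setup + processing + transit
= 28 + 6 + 8 + 3
= 45 hours


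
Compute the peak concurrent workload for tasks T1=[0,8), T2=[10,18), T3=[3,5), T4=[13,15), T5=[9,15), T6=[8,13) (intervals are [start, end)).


Check each time point for overlaps:
  t=10: 3 tasks active (T2, T5, T6)
Max concurrent = 3


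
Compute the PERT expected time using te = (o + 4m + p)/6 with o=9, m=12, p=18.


te = (o + 4m + p) / 6
= (9 + 4×12 + 18) / 6
= (9 + 48 + 18) / 6
= 75 / 6
= 12.50


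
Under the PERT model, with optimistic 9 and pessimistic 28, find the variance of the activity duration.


σ² = ((p - o) / 6)² = (p - o)² / 36
= (28 - 9)² / 36
= 19² / 36
= 361 / 36
= 10.0278


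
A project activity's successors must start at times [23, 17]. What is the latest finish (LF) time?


LF = min of all successor start times
Successors start at: [23, 17]
LF = min(23, 17)
= 17


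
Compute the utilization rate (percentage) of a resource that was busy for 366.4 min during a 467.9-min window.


Utilization = busy / total × 100
= 366.4 / 467.9 × 100
= 78.3%


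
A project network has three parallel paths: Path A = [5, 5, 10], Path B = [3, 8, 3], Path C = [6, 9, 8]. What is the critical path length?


Path A: 5 + 5 + 10 = 20
Path B: 3 + 8 + 3 = 14
Path C: 6 + 9 + 8 = 23
Critical path = longest = max(20, 14, 23)
= 23 (Path C)


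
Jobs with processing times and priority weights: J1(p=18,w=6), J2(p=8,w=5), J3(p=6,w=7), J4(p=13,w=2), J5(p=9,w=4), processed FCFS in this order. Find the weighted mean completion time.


Completion times:
  J1: C=18, w×C=6×18=108
  J2: C=26, w×C=5×26=130
  J3: C=32, w×C=7×32=224
  J4: C=45, w×C=2×45=90
  J5: C=54, w×C=4×54=216
Sum w×C = 768
Sum w = 24
Weighted avg = 768/24
= 32.00


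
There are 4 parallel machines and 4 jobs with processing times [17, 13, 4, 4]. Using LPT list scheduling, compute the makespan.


Jobs (LPT sorted): [17, 13, 4, 4]
Machines: 4
  J=17 → Machine 1 (load: 0+17=17)
  J=13 → Machine 2 (load: 0+13=13)
  J=4 → Machine 3 (load: 0+4=4)
  J=4 → Machine 4 (load: 0+4=4)
Machine loads: [17, 13, 4, 4]
Makespan = max = 17 time units


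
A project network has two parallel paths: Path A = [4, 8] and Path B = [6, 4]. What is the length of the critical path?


Path A: 4 + 8 = 12
Path B: 6 + 4 = 10
Critical path = longest = max(12, 10)
= 12 (Path A)


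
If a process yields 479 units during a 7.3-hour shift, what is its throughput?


Throughput = units / time
= 479 / 7.3
= 65.6 units/hour


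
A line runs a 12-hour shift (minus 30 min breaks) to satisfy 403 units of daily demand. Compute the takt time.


Available = 12×60 - 30 = 690 min
Takt time = 690 / 403
= 1.71 min/unit


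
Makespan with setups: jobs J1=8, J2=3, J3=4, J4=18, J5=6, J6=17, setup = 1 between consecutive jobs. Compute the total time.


Makespan = Σ processing + (n-1) × setup
= (8 + 3 + 4 + 18 + 6 + 17) + (6-1)×1
= 56 + 5
= 61 time units


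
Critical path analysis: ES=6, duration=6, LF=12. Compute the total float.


EF = ES + duration = 6 + 6 = 12
LS = LF - duration = 12 - 6 = 6
Total Float = LF - EF = 12 - 12
(or LS - ES = 6 - 6)
= 0


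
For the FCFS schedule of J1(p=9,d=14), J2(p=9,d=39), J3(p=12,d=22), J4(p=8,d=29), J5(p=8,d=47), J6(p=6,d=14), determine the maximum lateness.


Lateness per job (L = C - d):
  J1: C=9, d=14, L=-5
  J2: C=18, d=39, L=-21
  J3: C=30, d=22, L=8
  J4: C=38, d=29, L=9
  J5: C=46, d=47, L=-1
  J6: C=52, d=14, L=38
Lmax = max(-5, -21, 8, 9, -1, 38)
= 38


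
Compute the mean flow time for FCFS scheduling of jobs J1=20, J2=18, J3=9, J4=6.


Completion times:
  J1: completes at 20
  J2: completes at 38
  J3: completes at 47
  J4: completes at 53
Sum = 158
Average = 158/4
= 39.50


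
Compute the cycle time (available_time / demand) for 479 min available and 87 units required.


Cycle time = available time / demand
= 479 / 87
= 5.51 min/unit


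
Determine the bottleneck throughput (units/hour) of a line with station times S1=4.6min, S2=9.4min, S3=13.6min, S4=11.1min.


Bottleneck = longest station time
Station times: [4.6, 9.4, 13.6, 11.1]
Max = 13.6 min
Rate = 60 / 13.6
= 4.41 units/hour (bottleneck: 13.6min)


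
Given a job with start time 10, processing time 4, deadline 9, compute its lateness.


Completion = 10 + 4 = 14
Lateness = C - d = 14 - 9
= 5


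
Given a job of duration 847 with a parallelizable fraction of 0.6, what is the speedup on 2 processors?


Amdahl's law: T_p = T × ((1-p) + p/N)
= 847 × ((1-0.6) + 0.6/2)
= 847 × (0.40 + 0.3000)
= 847 × 0.7000
= 592.90
Speedup = 847/592.90
= 1.43×


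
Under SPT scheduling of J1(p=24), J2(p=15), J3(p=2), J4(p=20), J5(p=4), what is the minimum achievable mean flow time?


SPT order: J3 → J5 → J2 → J4 → J1
Completion times:
  J3: C=2
  J5: C=6
  J2: C=21
  J4: C=41
  J1: C=65
Sum = 135, n = 5
Mean flow = 135/5
= 27.00


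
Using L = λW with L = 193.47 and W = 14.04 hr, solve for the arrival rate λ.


Little's law: L = λW → λ = L / W
= 193.47 / 14.04
= 13.78 per hour


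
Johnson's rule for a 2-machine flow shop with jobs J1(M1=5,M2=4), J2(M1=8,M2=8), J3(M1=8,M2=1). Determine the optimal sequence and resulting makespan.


Johnson's rule:
Group 1 (M1≤M2, sort by M1): ['J2']
Group 2 (M1>M2, sort desc M2): ['J1', 'J3']
Sequence: J2 → J1 → J3
Makespan calculation:
  J2: M1 done=8, M2 done=16
  J1: M1 done=13, M2 done=20
  J3: M1 done=21, M2 done=22
= Sequence: J2 → J1 → J3, Makespan: 22


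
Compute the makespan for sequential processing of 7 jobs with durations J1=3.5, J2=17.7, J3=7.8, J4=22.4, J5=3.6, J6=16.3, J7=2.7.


Sequential makespan: sum all processing times
= 3.5 + 17.7 + 7.8 + 22.4 + 3.6 + 16.3 + 2.7
= 74.0 time units


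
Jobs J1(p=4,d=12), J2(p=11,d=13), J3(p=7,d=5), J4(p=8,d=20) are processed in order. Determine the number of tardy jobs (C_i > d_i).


Completion vs due date:
  J1: C=4, d=12 → on time
  J2: C=15, d=13 → TARDY
  J3: C=22, d=5 → TARDY
  J4: C=30, d=20 → TARDY
Tardy jobs: J2, J3, J4
Count = 3


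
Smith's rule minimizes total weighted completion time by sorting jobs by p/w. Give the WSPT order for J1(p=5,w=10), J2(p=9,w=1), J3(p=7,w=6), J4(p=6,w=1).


WSPT (Smith's rule): sort by p/w ascending
  J1: p/w = 5/10 = 0.500
  J3: p/w = 7/6 = 1.167
  J4: p/w = 6/1 = 6.000
  J2: p/w = 9/1 = 9.000
Order: J1 → J3 → J4 → J2


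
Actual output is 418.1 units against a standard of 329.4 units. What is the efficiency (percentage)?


Efficiency = (actual / standard) × 100
= (418.1 / 329.4) × 100
= 126.9%


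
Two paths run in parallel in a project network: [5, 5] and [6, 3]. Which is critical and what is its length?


Path A: 5 + 5 = 10
Path B: 6 + 3 = 9
Critical path = longest = max(10, 9)
= 10 (Path A)


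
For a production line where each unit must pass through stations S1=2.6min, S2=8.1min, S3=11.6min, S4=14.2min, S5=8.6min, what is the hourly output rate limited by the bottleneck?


Bottleneck = longest station time
Station times: [2.6, 8.1, 11.6, 14.2, 8.6]
Max = 14.2 min
Rate = 60 / 14.2
= 4.23 units/hour (bottleneck: 14.2min)


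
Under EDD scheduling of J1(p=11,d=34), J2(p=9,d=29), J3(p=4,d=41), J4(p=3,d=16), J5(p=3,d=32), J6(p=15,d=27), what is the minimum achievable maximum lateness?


EDD order: J4 → J6 → J2 → J5 → J1 → J3
Completion and lateness:
  J4: C=3, d=16, L=3-16=-13
  J6: C=18, d=27, L=18-27=-9
  J2: C=27, d=29, L=27-29=-2
  J5: C=30, d=32, L=30-32=-2
  J1: C=41, d=34, L=41-34=7
  J3: C=45, d=41, L=45-41=4
Lmax = max(-13, -9, -2, -2, 7, 4)
= 7


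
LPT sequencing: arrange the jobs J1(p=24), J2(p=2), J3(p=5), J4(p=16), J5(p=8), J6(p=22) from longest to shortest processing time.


LPT: sort by longest processing time first
  J1: p=24
  J6: p=22
  J4: p=16
  J5: p=8
  J3: p=5
  J2: p=2
Order: J1 → J6 → J4 → J5 → J3 → J2


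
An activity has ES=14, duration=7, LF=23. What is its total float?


EF = ES + duration = 14 + 7 = 21
LS = LF - duration = 23 - 7 = 16
Total Float = LF - EF = 23 - 21
(or LS - ES = 16 - 14)
= 2


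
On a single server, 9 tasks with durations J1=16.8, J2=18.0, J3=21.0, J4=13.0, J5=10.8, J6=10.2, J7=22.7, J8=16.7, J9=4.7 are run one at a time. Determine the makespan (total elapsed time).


Sequential makespan: sum all processing times
= 16.8 + 18.0 + 21.0 + 13.0 + 10.8 + 10.2 + 22.7 + 16.7 + 4.7
= 133.9 time units


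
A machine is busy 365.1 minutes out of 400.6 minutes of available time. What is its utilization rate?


Utilization = busy / total × 100
= 365.1 / 400.6 × 100
= 91.1%


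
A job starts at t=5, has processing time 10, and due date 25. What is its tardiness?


Completion = start + processing = 5 + 10 = 15
Tardiness = max(0, C - d) = max(0, 15 - 25)
= max(0, -10)
= 0


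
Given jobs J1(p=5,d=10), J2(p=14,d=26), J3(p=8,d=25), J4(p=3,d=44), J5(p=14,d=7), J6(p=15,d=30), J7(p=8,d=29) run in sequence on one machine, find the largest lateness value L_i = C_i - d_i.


Lateness per job (L = C - d):
  J1: C=5, d=10, L=-5
  J2: C=19, d=26, L=-7
  J3: C=27, d=25, L=2
  J4: C=30, d=44, L=-14
  J5: C=44, d=7, L=37
  J6: C=59, d=30, L=29
  J7: C=67, d=29, L=38
Lmax = max(-5, -7, 2, -14, 37, 29, 38)
= 38


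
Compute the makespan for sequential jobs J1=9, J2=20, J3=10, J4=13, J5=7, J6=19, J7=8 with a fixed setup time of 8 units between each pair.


Makespan = Σ processing + (n-1) × setup
= (9 + 20 + 10 + 13 + 7 + 19 + 8) + (7-1)×8
= 86 + 48
= 134 time units


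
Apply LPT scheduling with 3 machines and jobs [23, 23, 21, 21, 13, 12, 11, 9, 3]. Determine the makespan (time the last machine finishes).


Jobs (LPT sorted): [23, 23, 21, 21, 13, 12, 11, 9, 3]
Machines: 3
  J=23 → Machine 1 (load: 0+23=23)
  J=23 → Machine 2 (load: 0+23=23)
  J=21 → Machine 3 (load: 0+21=21)
  J=21 → Machine 3 (load: 21+21=42)
  J=13 → Machine 1 (load: 23+13=36)
  J=12 → Machine 2 (load: 23+12=35)
  J=11 → Machine 2 (load: 35+11=46)
  J=9 → Machine 1 (load: 36+9=45)
  J=3 → Machine 3 (load: 42+3=45)
Machine loads: [45, 46, 45]
Makespan = max = 46 time units


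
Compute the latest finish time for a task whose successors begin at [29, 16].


LF = min of all successor start times
Successors start at: [29, 16]
LF = min(29, 16)
= 16


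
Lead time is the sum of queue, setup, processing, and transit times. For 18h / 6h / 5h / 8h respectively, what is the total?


Lead time = queue + setup + processing + transit
= 18 + 6 + 5 + 8
= 37 hours


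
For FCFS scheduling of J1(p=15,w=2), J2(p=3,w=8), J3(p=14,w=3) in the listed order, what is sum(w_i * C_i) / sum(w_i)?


Completion times:
  J1: C=15, w×C=2×15=30
  J2: C=18, w×C=8×18=144
  J3: C=32, w×C=3×32=96
Sum w×C = 270
Sum w = 13
Weighted avg = 270/13
= 20.77


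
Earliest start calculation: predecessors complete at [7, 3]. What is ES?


ES = max of all predecessor completion times
Predecessors: [7, 3]
ES = max(7, 3)
= 7


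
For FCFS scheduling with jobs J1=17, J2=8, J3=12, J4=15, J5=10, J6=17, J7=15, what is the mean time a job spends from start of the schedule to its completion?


Completion times:
  J1: completes at 17
  J2: completes at 25
  J3: completes at 37
  J4: completes at 52
  J5: completes at 62
  J6: completes at 79
  J7: completes at 94
Sum = 366
Average = 366/7
= 52.29


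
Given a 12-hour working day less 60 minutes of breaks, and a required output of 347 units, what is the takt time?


Available = 12×60 - 60 = 660 min
Takt time = 660 / 347
= 1.90 min/unit


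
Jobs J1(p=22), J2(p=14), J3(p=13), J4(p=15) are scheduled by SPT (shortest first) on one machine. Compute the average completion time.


SPT order: J3 → J2 → J4 → J1
Completion times:
  J3: C=13
  J2: C=27
  J4: C=42
  J1: C=64
Sum = 146, n = 4
Mean flow = 146/4
= 36.50


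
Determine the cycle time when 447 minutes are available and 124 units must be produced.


Cycle time = available time / demand
= 447 / 124
= 3.60 min/unit


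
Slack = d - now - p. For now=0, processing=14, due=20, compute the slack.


Slack = due - current_time - processing
= 20 - 0 - 14
= 6


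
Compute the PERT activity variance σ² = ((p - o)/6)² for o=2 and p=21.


σ² = ((p - o) / 6)² = (p - o)² / 36
= (21 - 2)² / 36
= 19² / 36
= 361 / 36
= 10.0278


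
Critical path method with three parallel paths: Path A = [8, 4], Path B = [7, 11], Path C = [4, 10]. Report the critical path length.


Path A: 8 + 4 = 12
Path B: 7 + 11 = 18
Path C: 4 + 10 = 14
Critical path = longest = max(12, 18, 14)
= 18 (Path B)


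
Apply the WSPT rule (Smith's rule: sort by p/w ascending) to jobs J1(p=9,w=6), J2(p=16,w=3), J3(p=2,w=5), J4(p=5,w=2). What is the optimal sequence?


WSPT (Smith's rule): sort by p/w ascending
  J3: p/w = 2/5 = 0.400
  J1: p/w = 9/6 = 1.500
  J4: p/w = 5/2 = 2.500
  J2: p/w = 16/3 = 5.333
Order: J3 → J1 → J4 → J2


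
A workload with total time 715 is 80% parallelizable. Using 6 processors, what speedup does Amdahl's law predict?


Amdahl's law: T_p = T × ((1-p) + p/N)
= 715 × ((1-0.8) + 0.8/6)
= 715 × (0.20 + 0.1333)
= 715 × 0.3333
= 238.33
Speedup = 715/238.33
= 3.00×


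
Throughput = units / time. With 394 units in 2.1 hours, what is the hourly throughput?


Throughput = units / time
= 394 / 2.1
= 187.6 units/hour


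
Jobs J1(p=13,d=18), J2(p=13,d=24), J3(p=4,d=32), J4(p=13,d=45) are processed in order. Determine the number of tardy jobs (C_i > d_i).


Completion vs due date:
  J1: C=13, d=18 → on time
  J2: C=26, d=24 → TARDY
  J3: C=30, d=32 → on time
  J4: C=43, d=45 → on time
Tardy jobs: J2
Count = 1


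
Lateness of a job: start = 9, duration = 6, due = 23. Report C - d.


Completion = 9 + 6 = 15
Lateness = C - d = 15 - 23
= -8


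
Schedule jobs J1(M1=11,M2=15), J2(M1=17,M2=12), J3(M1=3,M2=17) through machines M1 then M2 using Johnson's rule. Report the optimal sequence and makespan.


Johnson's rule:
Group 1 (M1≤M2, sort by M1): ['J3', 'J1']
Group 2 (M1>M2, sort desc M2): ['J2']
Sequence: J3 → J1 → J2
Makespan calculation:
  J3: M1 done=3, M2 done=20
  J1: M1 done=14, M2 done=35
  J2: M1 done=31, M2 done=47
= Sequence: J3 → J1 → J2, Makespan: 47


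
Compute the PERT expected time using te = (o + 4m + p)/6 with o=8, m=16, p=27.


te = (o + 4m + p) / 6
= (8 + 4×16 + 27) / 6
= (8 + 64 + 27) / 6
= 99 / 6
= 16.50


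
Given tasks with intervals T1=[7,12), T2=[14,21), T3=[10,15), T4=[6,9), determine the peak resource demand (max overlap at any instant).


Check each time point for overlaps:
  t=7: 2 tasks active (T1, T4)
Max concurrent = 2


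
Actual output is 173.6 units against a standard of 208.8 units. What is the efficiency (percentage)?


Efficiency = (actual / standard) × 100
= (173.6 / 208.8) × 100
= 83.1%


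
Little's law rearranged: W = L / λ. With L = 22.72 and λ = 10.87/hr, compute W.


Little's law: L = λW → W = L / λ
= 22.72 / 10.87
= 2.09 hours


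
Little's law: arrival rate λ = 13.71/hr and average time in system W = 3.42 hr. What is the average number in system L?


Little's law: L = λ × W
= 13.71 × 3.42
= 46.89


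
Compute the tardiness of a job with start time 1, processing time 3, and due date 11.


Completion = start + processing = 1 + 3 = 4
Tardiness = max(0, C - d) = max(0, 4 - 11)
= max(0, -7)
= 0


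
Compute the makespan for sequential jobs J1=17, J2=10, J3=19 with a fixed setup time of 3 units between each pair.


Makespan = Σ processing + (n-1) × setup
= (17 + 10 + 19) + (3-1)×3
= 46 + 6
= 52 time units


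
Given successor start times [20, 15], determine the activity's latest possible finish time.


LF = min of all successor start times
Successors start at: [20, 15]
LF = min(20, 15)
= 15


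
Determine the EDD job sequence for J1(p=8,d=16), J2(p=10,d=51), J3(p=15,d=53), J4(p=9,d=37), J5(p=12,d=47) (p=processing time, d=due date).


EDD: sort by earliest due date
  J1: d=16, p=8
  J4: d=37, p=9
  J5: d=47, p=12
  J2: d=51, p=10
  J3: d=53, p=15
Order: J1 → J4 → J5 → J2 → J3


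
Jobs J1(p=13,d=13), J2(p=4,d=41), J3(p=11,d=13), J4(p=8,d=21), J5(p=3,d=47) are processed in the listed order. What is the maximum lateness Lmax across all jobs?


Lateness per job (L = C - d):
  J1: C=13, d=13, L=0
  J2: C=17, d=41, L=-24
  J3: C=28, d=13, L=15
  J4: C=36, d=21, L=15
  J5: C=39, d=47, L=-8
Lmax = max(0, -24, 15, 15, -8)
= 15


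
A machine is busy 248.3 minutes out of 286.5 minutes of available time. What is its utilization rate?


Utilization = busy / total × 100
= 248.3 / 286.5 × 100
= 86.7%


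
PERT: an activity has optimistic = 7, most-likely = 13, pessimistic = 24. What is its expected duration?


te = (o + 4m + p) / 6
= (7 + 4×13 + 24) / 6
= (7 + 52 + 24) / 6
= 83 / 6
= 13.83


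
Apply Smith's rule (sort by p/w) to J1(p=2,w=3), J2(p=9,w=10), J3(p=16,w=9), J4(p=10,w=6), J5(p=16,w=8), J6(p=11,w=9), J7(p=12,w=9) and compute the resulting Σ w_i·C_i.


WSPT order (by p/w): J1 → J2 → J6 → J7 → J4 → J3 → J5
  J1: C=2, w·C=3×2=6
  J2: C=11, w·C=10×11=110
  J6: C=22, w·C=9×22=198
  J7: C=34, w·C=9×34=306
  J4: C=44, w·C=6×44=264
  J3: C=60, w·C=9×60=540
  J5: C=76, w·C=8×76=608
Σ w·C = 2032
= 2032


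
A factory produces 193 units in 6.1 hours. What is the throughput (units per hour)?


Throughput = units / time
= 193 / 6.1
= 31.6 units/hour


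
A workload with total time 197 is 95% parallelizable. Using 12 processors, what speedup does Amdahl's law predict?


Amdahl's law: T_p = T × ((1-p) + p/N)
= 197 × ((1-0.95) + 0.95/12)
= 197 × (0.05 + 0.0792)
= 197 × 0.1292
= 25.45
Speedup = 197/25.45
= 7.74×


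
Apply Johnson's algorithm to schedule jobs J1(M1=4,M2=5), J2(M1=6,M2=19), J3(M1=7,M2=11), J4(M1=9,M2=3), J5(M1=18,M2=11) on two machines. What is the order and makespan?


Johnson's rule:
Group 1 (M1≤M2, sort by M1): ['J1', 'J2', 'J3']
Group 2 (M1>M2, sort desc M2): ['J5', 'J4']
Sequence: J1 → J2 → J3 → J5 → J4
Makespan calculation:
  J1: M1 done=4, M2 done=9
  J2: M1 done=10, M2 done=29
  J3: M1 done=17, M2 done=40
  J5: M1 done=35, M2 done=51
  J4: M1 done=44, M2 done=54
= Sequence: J1 → J2 → J3 → J5 → J4, Makespan: 54


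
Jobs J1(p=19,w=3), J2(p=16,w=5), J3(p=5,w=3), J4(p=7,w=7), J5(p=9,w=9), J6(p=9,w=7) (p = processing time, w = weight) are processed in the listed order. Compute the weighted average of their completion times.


Completion times:
  J1: C=19, w×C=3×19=57
  J2: C=35, w×C=5×35=175
  J3: C=40, w×C=3×40=120
  J4: C=47, w×C=7×47=329
  J5: C=56, w×C=9×56=504
  J6: C=65, w×C=7×65=455
Sum w×C = 1640
Sum w = 34
Weighted avg = 1640/34
= 48.24


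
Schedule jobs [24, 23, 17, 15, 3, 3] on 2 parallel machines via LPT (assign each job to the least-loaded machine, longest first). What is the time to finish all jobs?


Jobs (LPT sorted): [24, 23, 17, 15, 3, 3]
Machines: 2
  J=24 → Machine 1 (load: 0+24=24)
  J=23 → Machine 2 (load: 0+23=23)
  J=17 → Machine 2 (load: 23+17=40)
  J=15 → Machine 1 (load: 24+15=39)
  J=3 → Machine 1 (load: 39+3=42)
  J=3 → Machine 2 (load: 40+3=43)
Machine loads: [42, 43]
Makespan = max = 43 time units


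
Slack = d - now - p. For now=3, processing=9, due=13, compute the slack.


Slack = due - current_time - processing
= 13 - 3 - 9
= 1


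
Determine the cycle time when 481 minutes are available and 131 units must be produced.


Cycle time = available time / demand
= 481 / 131
= 3.67 min/unit


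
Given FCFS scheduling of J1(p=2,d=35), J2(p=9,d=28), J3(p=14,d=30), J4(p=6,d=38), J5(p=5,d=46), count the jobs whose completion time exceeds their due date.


Completion vs due date:
  J1: C=2, d=35 → on time
  J2: C=11, d=28 → on time
  J3: C=25, d=30 → on time
  J4: C=31, d=38 → on time
  J5: C=36, d=46 → on time
Tardy jobs: none
Count = 0


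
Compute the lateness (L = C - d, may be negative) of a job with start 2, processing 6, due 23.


Completion = 2 + 6 = 8
Lateness = C - d = 8 - 23
= -15


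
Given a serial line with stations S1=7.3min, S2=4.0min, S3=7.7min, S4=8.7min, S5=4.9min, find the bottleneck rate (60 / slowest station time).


Bottleneck = longest station time
Station times: [7.3, 4.0, 7.7, 8.7, 4.9]
Max = 8.7 min
Rate = 60 / 8.7
= 6.90 units/hour (bottleneck: 8.7min)
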